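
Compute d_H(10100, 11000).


XOR: 01100
Count of 1s: 2

2


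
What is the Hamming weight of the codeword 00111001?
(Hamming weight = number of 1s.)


Counting 1s in 00111001

4


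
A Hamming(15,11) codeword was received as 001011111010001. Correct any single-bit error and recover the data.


Syndrome = 2: error at position 2

Data: 11111010001 (corrected bit 2)


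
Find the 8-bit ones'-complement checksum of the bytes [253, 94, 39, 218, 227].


Sum = 831 mod 256 = 63
Complement = 192

192


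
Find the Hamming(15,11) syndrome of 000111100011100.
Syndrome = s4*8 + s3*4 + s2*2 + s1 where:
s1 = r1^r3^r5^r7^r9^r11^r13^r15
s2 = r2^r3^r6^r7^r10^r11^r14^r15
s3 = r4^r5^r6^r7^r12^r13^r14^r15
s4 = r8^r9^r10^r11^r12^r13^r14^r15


s1=0, s2=1, s3=0, s4=1

Syndrome = 10 (error at position 10)


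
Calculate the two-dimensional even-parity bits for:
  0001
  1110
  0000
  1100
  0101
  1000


Row parities: 110001
Column parities: 1110

Row P: 110001, Col P: 1110, Corner: 1


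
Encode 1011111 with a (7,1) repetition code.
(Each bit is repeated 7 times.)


Each bit -> 7 copies

1111111000000011111111111111111111111111111111111


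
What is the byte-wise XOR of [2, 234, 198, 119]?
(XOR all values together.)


XOR chain: 2 ^ 234 ^ 198 ^ 119 = 89

89


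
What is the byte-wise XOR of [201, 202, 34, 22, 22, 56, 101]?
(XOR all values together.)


XOR chain: 201 ^ 202 ^ 34 ^ 22 ^ 22 ^ 56 ^ 101 = 124

124


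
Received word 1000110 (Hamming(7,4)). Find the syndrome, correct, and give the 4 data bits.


Syndrome = 2: error at position 2

Data: 0110 (corrected bit 2)


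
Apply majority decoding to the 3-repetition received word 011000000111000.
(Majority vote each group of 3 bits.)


Groups: 011, 000, 000, 111, 000
Majority votes: 10010

10010


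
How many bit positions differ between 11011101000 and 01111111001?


XOR: 10100010001
Count of 1s: 4

4


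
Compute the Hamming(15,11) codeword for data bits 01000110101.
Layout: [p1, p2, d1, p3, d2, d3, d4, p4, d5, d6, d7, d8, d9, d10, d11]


Parity bits: p1=0, p2=1, p3=1, p4=0

010110000110101


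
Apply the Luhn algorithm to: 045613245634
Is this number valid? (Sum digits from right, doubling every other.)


Luhn sum = 41
41 mod 10 = 1

Invalid (Luhn sum mod 10 = 1)


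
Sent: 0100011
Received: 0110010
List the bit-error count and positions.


XOR: 0010001

2 error(s) at position(s): 2, 6


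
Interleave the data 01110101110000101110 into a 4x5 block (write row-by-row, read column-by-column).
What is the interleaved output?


Matrix:
  01110
  10111
  00001
  01110
Read columns: 01001001110111010110

01001001110111010110


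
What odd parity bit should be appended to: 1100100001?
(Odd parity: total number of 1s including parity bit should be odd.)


Number of 1s in data: 4
Parity bit: 1

1


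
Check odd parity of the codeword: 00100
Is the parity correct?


Number of 1s: 1

Yes, parity is correct (1 ones)


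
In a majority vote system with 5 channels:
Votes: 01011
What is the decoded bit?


Ones: 3 out of 5
Threshold: 3

1 (3/5 voted 1)


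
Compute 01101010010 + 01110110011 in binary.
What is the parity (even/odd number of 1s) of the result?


01101010010 = 850
01110110011 = 947
Sum = 1797 = 11100000101
1s count = 5

odd parity (5 ones in 11100000101)


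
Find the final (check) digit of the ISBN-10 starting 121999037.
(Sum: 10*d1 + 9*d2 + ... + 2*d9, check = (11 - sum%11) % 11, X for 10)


Weighted sum: 221
221 mod 11 = 1

Check digit: X


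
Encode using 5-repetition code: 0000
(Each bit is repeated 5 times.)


Each bit -> 5 copies

00000000000000000000


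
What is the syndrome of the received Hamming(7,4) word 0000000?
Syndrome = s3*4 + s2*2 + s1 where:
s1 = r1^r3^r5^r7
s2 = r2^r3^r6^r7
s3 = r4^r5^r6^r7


s1=0, s2=0, s3=0

Syndrome = 0 (no error)


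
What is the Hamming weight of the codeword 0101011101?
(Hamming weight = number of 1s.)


Counting 1s in 0101011101

6


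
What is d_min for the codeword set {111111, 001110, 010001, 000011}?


Comparing all pairs, minimum distance: 2
Can detect 1 errors, correct 0 errors

2


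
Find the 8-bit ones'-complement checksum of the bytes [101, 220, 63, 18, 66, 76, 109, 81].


Sum = 734 mod 256 = 222
Complement = 33

33


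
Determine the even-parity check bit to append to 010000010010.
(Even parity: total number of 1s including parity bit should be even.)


Number of 1s in data: 3
Parity bit: 1

1


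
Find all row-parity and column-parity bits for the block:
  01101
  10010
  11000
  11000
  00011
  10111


Row parities: 100000
Column parities: 01011

Row P: 100000, Col P: 01011, Corner: 1


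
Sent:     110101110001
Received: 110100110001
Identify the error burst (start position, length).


XOR: 000001000000

Burst at position 5, length 1


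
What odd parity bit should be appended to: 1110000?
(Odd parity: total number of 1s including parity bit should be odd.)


Number of 1s in data: 3
Parity bit: 0

0


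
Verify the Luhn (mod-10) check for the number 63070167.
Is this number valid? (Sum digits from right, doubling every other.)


Luhn sum = 24
24 mod 10 = 4

Invalid (Luhn sum mod 10 = 4)


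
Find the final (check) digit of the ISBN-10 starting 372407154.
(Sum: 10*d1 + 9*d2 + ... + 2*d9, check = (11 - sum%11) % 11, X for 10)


Weighted sum: 199
199 mod 11 = 1

Check digit: X


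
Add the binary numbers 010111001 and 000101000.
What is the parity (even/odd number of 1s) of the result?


010111001 = 185
000101000 = 40
Sum = 225 = 11100001
1s count = 4

even parity (4 ones in 11100001)


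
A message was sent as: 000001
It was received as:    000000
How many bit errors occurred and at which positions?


XOR: 000001

1 error(s) at position(s): 5


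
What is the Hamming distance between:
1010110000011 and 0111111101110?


XOR: 1101001101101
Count of 1s: 8

8


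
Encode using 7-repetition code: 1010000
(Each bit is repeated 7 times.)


Each bit -> 7 copies

1111111000000011111110000000000000000000000000000


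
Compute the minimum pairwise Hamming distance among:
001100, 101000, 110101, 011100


Comparing all pairs, minimum distance: 1
Can detect 0 errors, correct 0 errors

1


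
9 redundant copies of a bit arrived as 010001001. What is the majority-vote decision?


Ones: 3 out of 9
Threshold: 5

0 (3/9 voted 1)


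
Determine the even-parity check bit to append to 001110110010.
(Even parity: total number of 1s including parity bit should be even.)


Number of 1s in data: 6
Parity bit: 0

0


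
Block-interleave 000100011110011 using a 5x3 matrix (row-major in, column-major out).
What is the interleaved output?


Matrix:
  000
  100
  011
  110
  011
Read columns: 010100011100101

010100011100101


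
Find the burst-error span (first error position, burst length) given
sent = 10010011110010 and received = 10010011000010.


XOR: 00000000110000

Burst at position 8, length 2


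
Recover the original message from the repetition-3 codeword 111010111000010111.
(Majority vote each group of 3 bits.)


Groups: 111, 010, 111, 000, 010, 111
Majority votes: 101001

101001


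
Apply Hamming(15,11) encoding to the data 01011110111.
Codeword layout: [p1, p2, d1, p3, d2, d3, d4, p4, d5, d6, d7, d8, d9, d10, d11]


Parity bits: p1=0, p2=1, p3=1, p4=0

010110101110111


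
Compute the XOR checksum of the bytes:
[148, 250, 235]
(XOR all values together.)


XOR chain: 148 ^ 250 ^ 235 = 133

133


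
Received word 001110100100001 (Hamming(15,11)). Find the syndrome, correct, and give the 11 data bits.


Syndrome = 0: no error detected

Data: 11010100001 (no errors)


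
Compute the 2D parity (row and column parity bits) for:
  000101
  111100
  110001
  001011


Row parities: 0011
Column parities: 000011

Row P: 0011, Col P: 000011, Corner: 0


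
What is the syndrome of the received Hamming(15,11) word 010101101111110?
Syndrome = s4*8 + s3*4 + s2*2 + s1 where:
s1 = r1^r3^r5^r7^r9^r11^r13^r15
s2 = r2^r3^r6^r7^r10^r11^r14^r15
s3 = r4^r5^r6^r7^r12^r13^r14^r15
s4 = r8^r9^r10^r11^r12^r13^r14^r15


s1=0, s2=0, s3=0, s4=0

Syndrome = 0 (no error)


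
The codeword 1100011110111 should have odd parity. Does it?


Number of 1s: 9

Yes, parity is correct (9 ones)


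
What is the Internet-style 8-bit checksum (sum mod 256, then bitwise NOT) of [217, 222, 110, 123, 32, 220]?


Sum = 924 mod 256 = 156
Complement = 99

99


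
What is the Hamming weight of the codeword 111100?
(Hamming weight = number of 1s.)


Counting 1s in 111100

4


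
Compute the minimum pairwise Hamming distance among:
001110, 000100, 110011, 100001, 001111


Comparing all pairs, minimum distance: 1
Can detect 0 errors, correct 0 errors

1


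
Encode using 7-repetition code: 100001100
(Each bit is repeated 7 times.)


Each bit -> 7 copies

111111100000000000000000000000000001111111111111100000000000000


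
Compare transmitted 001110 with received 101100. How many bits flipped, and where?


XOR: 100010

2 error(s) at position(s): 0, 4


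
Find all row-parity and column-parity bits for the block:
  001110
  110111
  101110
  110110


Row parities: 1100
Column parities: 100001

Row P: 1100, Col P: 100001, Corner: 0


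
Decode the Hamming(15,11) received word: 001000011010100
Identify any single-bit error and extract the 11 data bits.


Syndrome = 4: error at position 4

Data: 10001010100 (corrected bit 4)


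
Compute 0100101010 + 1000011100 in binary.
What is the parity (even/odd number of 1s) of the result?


0100101010 = 298
1000011100 = 540
Sum = 838 = 1101000110
1s count = 5

odd parity (5 ones in 1101000110)


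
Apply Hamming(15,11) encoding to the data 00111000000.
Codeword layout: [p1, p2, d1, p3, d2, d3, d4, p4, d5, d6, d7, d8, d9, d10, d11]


Parity bits: p1=0, p2=0, p3=0, p4=1

000001111000000


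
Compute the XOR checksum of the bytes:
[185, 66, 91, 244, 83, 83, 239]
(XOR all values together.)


XOR chain: 185 ^ 66 ^ 91 ^ 244 ^ 83 ^ 83 ^ 239 = 187

187


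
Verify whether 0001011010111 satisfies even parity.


Number of 1s: 7

No, parity error (7 ones)


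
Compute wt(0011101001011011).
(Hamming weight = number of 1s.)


Counting 1s in 0011101001011011

9


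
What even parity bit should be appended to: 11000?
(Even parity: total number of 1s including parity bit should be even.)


Number of 1s in data: 2
Parity bit: 0

0


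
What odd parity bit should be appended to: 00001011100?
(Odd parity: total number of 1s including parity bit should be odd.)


Number of 1s in data: 4
Parity bit: 1

1


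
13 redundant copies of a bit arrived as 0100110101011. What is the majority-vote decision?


Ones: 7 out of 13
Threshold: 7

1 (7/13 voted 1)


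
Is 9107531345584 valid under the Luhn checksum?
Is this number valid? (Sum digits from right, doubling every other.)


Luhn sum = 55
55 mod 10 = 5

Invalid (Luhn sum mod 10 = 5)


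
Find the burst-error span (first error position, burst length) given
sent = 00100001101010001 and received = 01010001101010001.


XOR: 01110000000000000

Burst at position 1, length 3


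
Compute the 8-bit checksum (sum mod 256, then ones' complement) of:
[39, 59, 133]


Sum = 231 mod 256 = 231
Complement = 24

24


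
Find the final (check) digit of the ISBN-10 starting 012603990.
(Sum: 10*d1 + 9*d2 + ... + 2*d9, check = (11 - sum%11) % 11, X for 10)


Weighted sum: 145
145 mod 11 = 2

Check digit: 9


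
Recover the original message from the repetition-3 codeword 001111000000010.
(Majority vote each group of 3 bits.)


Groups: 001, 111, 000, 000, 010
Majority votes: 01000

01000


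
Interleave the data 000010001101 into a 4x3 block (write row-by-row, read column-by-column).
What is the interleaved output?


Matrix:
  000
  010
  001
  101
Read columns: 000101000011

000101000011


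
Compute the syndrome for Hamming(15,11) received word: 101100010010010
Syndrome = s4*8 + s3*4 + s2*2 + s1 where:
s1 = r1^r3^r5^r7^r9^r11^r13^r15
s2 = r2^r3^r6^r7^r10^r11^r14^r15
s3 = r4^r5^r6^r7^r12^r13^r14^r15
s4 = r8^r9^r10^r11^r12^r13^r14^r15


s1=1, s2=1, s3=0, s4=1

Syndrome = 11 (error at position 11)


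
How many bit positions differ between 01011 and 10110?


XOR: 11101
Count of 1s: 4

4


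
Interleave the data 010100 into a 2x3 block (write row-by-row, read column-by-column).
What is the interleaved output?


Matrix:
  010
  100
Read columns: 011000

011000


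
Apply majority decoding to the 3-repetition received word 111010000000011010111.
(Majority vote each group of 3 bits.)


Groups: 111, 010, 000, 000, 011, 010, 111
Majority votes: 1000101

1000101


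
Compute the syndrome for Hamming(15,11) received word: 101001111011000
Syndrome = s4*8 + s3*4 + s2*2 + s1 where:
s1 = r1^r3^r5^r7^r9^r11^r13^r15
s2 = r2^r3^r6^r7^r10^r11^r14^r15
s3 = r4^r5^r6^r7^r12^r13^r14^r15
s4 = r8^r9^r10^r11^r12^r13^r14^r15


s1=1, s2=0, s3=1, s4=0

Syndrome = 5 (error at position 5)


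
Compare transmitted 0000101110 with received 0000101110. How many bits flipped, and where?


XOR: 0000000000

0 errors (received matches sent)


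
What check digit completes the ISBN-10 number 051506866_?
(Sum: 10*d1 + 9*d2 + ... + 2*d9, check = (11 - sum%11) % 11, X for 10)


Weighted sum: 180
180 mod 11 = 4

Check digit: 7


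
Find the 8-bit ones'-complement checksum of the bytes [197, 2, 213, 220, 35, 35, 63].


Sum = 765 mod 256 = 253
Complement = 2

2


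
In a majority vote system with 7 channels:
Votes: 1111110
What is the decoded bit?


Ones: 6 out of 7
Threshold: 4

1 (6/7 voted 1)


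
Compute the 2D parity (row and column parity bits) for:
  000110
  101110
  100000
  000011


Row parities: 0010
Column parities: 001011

Row P: 0010, Col P: 001011, Corner: 1


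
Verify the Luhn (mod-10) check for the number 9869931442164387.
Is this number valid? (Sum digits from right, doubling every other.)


Luhn sum = 90
90 mod 10 = 0

Valid (Luhn sum mod 10 = 0)


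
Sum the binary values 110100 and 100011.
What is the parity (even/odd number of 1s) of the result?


110100 = 52
100011 = 35
Sum = 87 = 1010111
1s count = 5

odd parity (5 ones in 1010111)


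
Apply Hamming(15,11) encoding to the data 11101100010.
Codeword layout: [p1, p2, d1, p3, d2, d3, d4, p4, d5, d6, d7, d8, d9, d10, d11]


Parity bits: p1=1, p2=0, p3=1, p4=1

101111011100010


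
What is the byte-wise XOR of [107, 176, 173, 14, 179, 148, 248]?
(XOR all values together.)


XOR chain: 107 ^ 176 ^ 173 ^ 14 ^ 179 ^ 148 ^ 248 = 167

167


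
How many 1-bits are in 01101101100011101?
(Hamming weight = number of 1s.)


Counting 1s in 01101101100011101

10


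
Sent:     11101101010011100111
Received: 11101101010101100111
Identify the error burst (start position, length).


XOR: 00000000000110000000

Burst at position 11, length 2


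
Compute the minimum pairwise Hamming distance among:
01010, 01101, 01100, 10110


Comparing all pairs, minimum distance: 1
Can detect 0 errors, correct 0 errors

1


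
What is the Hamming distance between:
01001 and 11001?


XOR: 10000
Count of 1s: 1

1


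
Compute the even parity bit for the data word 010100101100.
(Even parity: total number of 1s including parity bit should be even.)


Number of 1s in data: 5
Parity bit: 1

1


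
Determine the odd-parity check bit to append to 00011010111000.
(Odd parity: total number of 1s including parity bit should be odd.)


Number of 1s in data: 6
Parity bit: 1

1


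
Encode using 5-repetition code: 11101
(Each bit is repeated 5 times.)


Each bit -> 5 copies

1111111111111110000011111


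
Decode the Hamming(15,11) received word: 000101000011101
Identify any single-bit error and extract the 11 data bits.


Syndrome = 7: error at position 7

Data: 00110011101 (corrected bit 7)


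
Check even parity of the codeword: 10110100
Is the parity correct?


Number of 1s: 4

Yes, parity is correct (4 ones)


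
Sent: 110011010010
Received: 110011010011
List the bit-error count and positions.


XOR: 000000000001

1 error(s) at position(s): 11


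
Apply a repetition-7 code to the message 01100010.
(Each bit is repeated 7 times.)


Each bit -> 7 copies

00000001111111111111100000000000000000000011111110000000


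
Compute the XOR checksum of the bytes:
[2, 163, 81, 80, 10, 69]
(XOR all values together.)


XOR chain: 2 ^ 163 ^ 81 ^ 80 ^ 10 ^ 69 = 239

239


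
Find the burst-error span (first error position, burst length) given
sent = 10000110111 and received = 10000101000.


XOR: 00000011111

Burst at position 6, length 5


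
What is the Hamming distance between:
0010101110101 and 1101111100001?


XOR: 1111010010100
Count of 1s: 7

7


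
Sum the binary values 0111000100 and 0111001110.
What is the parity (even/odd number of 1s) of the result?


0111000100 = 452
0111001110 = 462
Sum = 914 = 1110010010
1s count = 5

odd parity (5 ones in 1110010010)


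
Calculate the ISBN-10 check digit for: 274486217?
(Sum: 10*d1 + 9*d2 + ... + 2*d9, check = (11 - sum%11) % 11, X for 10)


Weighted sum: 246
246 mod 11 = 4

Check digit: 7


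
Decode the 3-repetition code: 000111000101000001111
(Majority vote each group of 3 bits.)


Groups: 000, 111, 000, 101, 000, 001, 111
Majority votes: 0101001

0101001


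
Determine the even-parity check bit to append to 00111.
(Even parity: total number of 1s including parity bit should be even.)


Number of 1s in data: 3
Parity bit: 1

1


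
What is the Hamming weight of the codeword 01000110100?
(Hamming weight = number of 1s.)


Counting 1s in 01000110100

4


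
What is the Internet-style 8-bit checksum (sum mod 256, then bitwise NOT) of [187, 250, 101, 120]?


Sum = 658 mod 256 = 146
Complement = 109

109


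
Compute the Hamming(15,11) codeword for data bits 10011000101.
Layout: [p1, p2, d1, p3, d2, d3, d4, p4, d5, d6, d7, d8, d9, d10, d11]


Parity bits: p1=1, p2=1, p3=1, p4=1

111100111000101


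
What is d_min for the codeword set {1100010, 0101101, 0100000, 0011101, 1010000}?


Comparing all pairs, minimum distance: 2
Can detect 1 errors, correct 0 errors

2


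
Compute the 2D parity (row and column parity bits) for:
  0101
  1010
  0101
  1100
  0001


Row parities: 00001
Column parities: 0111

Row P: 00001, Col P: 0111, Corner: 1


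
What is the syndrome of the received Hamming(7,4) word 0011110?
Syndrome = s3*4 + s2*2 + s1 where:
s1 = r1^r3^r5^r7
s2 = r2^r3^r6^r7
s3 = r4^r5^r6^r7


s1=0, s2=0, s3=1

Syndrome = 4 (error at position 4)


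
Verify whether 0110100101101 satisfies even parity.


Number of 1s: 7

No, parity error (7 ones)


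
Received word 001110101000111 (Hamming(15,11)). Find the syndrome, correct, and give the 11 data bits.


Syndrome = 0: no error detected

Data: 11011000111 (no errors)


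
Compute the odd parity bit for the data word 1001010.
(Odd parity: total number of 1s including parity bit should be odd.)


Number of 1s in data: 3
Parity bit: 0

0


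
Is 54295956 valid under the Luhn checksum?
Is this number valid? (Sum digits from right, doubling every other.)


Luhn sum = 35
35 mod 10 = 5

Invalid (Luhn sum mod 10 = 5)


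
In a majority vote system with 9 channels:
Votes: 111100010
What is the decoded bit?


Ones: 5 out of 9
Threshold: 5

1 (5/9 voted 1)


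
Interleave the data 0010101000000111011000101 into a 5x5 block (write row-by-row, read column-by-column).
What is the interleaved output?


Matrix:
  00101
  01000
  00011
  10110
  00101
Read columns: 0001001000100110011010101

0001001000100110011010101


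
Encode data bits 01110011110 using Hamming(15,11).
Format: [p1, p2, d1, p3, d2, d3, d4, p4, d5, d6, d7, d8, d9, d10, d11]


Parity bits: p1=0, p2=0, p3=0, p4=0

000011100011110


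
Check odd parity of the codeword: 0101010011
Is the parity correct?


Number of 1s: 5

Yes, parity is correct (5 ones)


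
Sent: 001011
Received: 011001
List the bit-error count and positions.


XOR: 010010

2 error(s) at position(s): 1, 4


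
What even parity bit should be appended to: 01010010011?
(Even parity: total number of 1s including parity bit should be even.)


Number of 1s in data: 5
Parity bit: 1

1


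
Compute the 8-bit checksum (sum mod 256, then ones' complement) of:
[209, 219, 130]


Sum = 558 mod 256 = 46
Complement = 209

209


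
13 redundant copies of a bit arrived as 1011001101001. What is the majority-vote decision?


Ones: 7 out of 13
Threshold: 7

1 (7/13 voted 1)


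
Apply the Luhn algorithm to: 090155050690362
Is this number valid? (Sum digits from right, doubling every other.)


Luhn sum = 38
38 mod 10 = 8

Invalid (Luhn sum mod 10 = 8)


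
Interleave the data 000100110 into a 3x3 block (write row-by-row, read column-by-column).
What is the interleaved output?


Matrix:
  000
  100
  110
Read columns: 011001000

011001000


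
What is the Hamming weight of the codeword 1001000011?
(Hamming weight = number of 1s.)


Counting 1s in 1001000011

4


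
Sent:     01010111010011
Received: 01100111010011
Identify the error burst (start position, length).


XOR: 00110000000000

Burst at position 2, length 2


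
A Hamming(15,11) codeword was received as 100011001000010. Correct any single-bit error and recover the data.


Syndrome = 5: error at position 5

Data: 00101000010 (corrected bit 5)


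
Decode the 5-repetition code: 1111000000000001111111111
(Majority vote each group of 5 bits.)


Groups: 11110, 00000, 00000, 11111, 11111
Majority votes: 10011

10011


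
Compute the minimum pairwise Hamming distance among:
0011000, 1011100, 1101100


Comparing all pairs, minimum distance: 2
Can detect 1 errors, correct 0 errors

2


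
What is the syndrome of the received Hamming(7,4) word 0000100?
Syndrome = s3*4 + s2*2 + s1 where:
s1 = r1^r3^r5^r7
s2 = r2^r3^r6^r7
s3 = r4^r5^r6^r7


s1=1, s2=0, s3=1

Syndrome = 5 (error at position 5)


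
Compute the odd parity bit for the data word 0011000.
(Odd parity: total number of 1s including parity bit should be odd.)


Number of 1s in data: 2
Parity bit: 1

1


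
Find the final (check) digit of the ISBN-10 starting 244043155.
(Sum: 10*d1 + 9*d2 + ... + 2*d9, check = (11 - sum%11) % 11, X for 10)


Weighted sum: 156
156 mod 11 = 2

Check digit: 9


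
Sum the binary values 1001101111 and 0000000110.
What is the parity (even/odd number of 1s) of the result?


1001101111 = 623
0000000110 = 6
Sum = 629 = 1001110101
1s count = 6

even parity (6 ones in 1001110101)


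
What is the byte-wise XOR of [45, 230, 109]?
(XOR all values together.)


XOR chain: 45 ^ 230 ^ 109 = 166

166


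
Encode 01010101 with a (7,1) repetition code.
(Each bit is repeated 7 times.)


Each bit -> 7 copies

00000001111111000000011111110000000111111100000001111111


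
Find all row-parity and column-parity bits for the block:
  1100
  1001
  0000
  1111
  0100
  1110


Row parities: 000011
Column parities: 0000

Row P: 000011, Col P: 0000, Corner: 0


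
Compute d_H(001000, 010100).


XOR: 011100
Count of 1s: 3

3


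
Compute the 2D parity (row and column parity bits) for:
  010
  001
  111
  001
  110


Row parities: 11110
Column parities: 011

Row P: 11110, Col P: 011, Corner: 0


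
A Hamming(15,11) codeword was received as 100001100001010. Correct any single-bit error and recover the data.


Syndrome = 2: error at position 2

Data: 00110001010 (corrected bit 2)


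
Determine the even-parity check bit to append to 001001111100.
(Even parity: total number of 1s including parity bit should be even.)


Number of 1s in data: 6
Parity bit: 0

0


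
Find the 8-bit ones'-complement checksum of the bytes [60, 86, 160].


Sum = 306 mod 256 = 50
Complement = 205

205


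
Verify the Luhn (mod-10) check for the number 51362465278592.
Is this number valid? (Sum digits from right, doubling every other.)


Luhn sum = 64
64 mod 10 = 4

Invalid (Luhn sum mod 10 = 4)


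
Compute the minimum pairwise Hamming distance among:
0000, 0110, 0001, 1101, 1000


Comparing all pairs, minimum distance: 1
Can detect 0 errors, correct 0 errors

1


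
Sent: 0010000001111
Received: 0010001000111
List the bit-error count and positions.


XOR: 0000001001000

2 error(s) at position(s): 6, 9


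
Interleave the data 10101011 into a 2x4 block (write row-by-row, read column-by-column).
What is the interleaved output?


Matrix:
  1010
  1011
Read columns: 11001101

11001101


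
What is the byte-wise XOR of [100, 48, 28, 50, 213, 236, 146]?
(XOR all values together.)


XOR chain: 100 ^ 48 ^ 28 ^ 50 ^ 213 ^ 236 ^ 146 = 209

209


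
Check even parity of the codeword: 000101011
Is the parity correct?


Number of 1s: 4

Yes, parity is correct (4 ones)


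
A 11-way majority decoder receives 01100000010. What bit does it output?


Ones: 3 out of 11
Threshold: 6

0 (3/11 voted 1)


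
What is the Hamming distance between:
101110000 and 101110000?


XOR: 000000000
Count of 1s: 0

0


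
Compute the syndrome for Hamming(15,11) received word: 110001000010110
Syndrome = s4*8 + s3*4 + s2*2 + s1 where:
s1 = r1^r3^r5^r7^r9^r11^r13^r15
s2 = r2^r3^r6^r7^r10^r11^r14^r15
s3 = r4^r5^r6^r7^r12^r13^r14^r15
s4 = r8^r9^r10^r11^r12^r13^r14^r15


s1=1, s2=0, s3=1, s4=1

Syndrome = 13 (error at position 13)


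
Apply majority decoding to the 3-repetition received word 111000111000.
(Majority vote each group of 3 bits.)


Groups: 111, 000, 111, 000
Majority votes: 1010

1010


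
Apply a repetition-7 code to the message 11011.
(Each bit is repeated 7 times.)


Each bit -> 7 copies

11111111111111000000011111111111111


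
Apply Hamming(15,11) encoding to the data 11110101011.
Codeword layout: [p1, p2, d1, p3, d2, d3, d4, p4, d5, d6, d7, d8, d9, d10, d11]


Parity bits: p1=0, p2=0, p3=0, p4=0

001011100101011


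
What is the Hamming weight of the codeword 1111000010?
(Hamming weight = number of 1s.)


Counting 1s in 1111000010

5


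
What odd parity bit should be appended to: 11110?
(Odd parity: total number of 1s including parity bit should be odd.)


Number of 1s in data: 4
Parity bit: 1

1


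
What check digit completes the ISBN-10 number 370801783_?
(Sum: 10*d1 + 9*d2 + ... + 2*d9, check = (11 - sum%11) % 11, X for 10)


Weighted sum: 212
212 mod 11 = 3

Check digit: 8


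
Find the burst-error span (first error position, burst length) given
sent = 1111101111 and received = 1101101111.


XOR: 0010000000

Burst at position 2, length 1


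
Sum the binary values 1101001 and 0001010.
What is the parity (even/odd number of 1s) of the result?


1101001 = 105
0001010 = 10
Sum = 115 = 1110011
1s count = 5

odd parity (5 ones in 1110011)


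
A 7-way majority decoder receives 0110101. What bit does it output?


Ones: 4 out of 7
Threshold: 4

1 (4/7 voted 1)


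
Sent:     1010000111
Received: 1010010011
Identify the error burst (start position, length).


XOR: 0000010100

Burst at position 5, length 3


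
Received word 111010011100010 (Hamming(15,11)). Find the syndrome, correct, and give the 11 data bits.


Syndrome = 0: no error detected

Data: 11001100010 (no errors)


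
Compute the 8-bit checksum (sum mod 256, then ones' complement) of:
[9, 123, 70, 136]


Sum = 338 mod 256 = 82
Complement = 173

173


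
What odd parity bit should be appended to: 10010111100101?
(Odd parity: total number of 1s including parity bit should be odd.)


Number of 1s in data: 8
Parity bit: 1

1


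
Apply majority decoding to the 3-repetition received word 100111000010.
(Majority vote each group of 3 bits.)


Groups: 100, 111, 000, 010
Majority votes: 0100

0100


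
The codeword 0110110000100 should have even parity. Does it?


Number of 1s: 5

No, parity error (5 ones)


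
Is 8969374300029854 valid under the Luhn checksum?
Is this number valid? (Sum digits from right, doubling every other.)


Luhn sum = 76
76 mod 10 = 6

Invalid (Luhn sum mod 10 = 6)


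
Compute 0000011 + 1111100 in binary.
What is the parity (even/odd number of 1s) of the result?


0000011 = 3
1111100 = 124
Sum = 127 = 1111111
1s count = 7

odd parity (7 ones in 1111111)


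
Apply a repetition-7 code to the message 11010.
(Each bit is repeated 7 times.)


Each bit -> 7 copies

11111111111111000000011111110000000


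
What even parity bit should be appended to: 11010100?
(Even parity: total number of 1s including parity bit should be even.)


Number of 1s in data: 4
Parity bit: 0

0


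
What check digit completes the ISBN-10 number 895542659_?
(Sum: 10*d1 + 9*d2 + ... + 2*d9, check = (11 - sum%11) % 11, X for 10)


Weighted sum: 327
327 mod 11 = 8

Check digit: 3


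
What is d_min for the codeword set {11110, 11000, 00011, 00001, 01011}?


Comparing all pairs, minimum distance: 1
Can detect 0 errors, correct 0 errors

1


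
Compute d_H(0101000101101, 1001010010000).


XOR: 1100010111101
Count of 1s: 8

8


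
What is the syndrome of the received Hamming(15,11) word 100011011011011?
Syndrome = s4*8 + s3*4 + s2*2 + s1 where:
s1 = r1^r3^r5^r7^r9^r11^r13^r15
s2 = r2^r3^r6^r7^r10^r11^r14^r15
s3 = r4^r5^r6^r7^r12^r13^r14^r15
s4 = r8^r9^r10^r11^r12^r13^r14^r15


s1=1, s2=0, s3=1, s4=0

Syndrome = 5 (error at position 5)


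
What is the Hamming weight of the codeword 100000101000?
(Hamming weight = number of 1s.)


Counting 1s in 100000101000

3


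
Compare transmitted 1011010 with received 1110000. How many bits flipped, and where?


XOR: 0101010

3 error(s) at position(s): 1, 3, 5


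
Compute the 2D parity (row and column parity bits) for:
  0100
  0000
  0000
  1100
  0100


Row parities: 10001
Column parities: 1100

Row P: 10001, Col P: 1100, Corner: 0


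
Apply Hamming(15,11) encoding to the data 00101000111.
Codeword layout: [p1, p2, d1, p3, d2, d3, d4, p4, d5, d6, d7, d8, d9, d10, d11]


Parity bits: p1=1, p2=1, p3=0, p4=0

110001001000111


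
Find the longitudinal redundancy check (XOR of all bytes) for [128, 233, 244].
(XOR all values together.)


XOR chain: 128 ^ 233 ^ 244 = 157

157


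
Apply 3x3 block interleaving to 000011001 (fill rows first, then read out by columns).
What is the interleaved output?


Matrix:
  000
  011
  001
Read columns: 000010011

000010011


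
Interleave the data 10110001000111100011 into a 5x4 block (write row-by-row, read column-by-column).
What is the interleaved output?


Matrix:
  1011
  0001
  0001
  1110
  0011
Read columns: 10010000101001111101

10010000101001111101


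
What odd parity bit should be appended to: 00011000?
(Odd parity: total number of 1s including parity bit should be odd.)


Number of 1s in data: 2
Parity bit: 1

1


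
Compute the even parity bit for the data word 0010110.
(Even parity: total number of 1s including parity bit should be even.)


Number of 1s in data: 3
Parity bit: 1

1


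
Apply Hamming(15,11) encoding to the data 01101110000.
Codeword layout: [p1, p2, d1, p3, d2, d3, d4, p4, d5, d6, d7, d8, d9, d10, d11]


Parity bits: p1=1, p2=1, p3=0, p4=1

110011011110000


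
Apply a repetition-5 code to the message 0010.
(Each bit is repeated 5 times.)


Each bit -> 5 copies

00000000001111100000


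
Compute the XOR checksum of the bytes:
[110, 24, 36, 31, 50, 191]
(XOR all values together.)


XOR chain: 110 ^ 24 ^ 36 ^ 31 ^ 50 ^ 191 = 192

192


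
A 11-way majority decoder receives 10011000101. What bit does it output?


Ones: 5 out of 11
Threshold: 6

0 (5/11 voted 1)


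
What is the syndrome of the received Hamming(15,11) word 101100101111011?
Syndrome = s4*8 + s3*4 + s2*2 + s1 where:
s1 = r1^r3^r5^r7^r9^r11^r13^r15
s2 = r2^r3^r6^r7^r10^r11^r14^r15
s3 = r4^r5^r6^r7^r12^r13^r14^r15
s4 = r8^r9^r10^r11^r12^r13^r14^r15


s1=0, s2=0, s3=1, s4=0

Syndrome = 4 (error at position 4)


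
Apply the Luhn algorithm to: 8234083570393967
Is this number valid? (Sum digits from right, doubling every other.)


Luhn sum = 83
83 mod 10 = 3

Invalid (Luhn sum mod 10 = 3)


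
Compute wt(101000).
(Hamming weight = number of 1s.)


Counting 1s in 101000

2


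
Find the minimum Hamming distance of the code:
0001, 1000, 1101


Comparing all pairs, minimum distance: 2
Can detect 1 errors, correct 0 errors

2


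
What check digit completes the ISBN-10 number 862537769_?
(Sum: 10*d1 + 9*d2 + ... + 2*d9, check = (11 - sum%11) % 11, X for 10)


Weighted sum: 302
302 mod 11 = 5

Check digit: 6


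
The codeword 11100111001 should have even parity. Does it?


Number of 1s: 7

No, parity error (7 ones)


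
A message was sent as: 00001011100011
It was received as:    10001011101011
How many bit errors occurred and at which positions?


XOR: 10000000001000

2 error(s) at position(s): 0, 10


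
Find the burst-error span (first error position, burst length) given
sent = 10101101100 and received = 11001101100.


XOR: 01100000000

Burst at position 1, length 2


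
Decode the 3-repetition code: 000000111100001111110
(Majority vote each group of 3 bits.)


Groups: 000, 000, 111, 100, 001, 111, 110
Majority votes: 0010011

0010011


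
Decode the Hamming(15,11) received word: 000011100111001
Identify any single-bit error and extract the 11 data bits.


Syndrome = 6: error at position 6

Data: 01010111001 (corrected bit 6)


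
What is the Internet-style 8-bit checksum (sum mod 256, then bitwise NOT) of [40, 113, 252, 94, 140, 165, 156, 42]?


Sum = 1002 mod 256 = 234
Complement = 21

21


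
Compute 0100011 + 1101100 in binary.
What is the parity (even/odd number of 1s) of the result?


0100011 = 35
1101100 = 108
Sum = 143 = 10001111
1s count = 5

odd parity (5 ones in 10001111)


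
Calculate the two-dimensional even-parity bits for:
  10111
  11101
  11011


Row parities: 000
Column parities: 10001

Row P: 000, Col P: 10001, Corner: 0


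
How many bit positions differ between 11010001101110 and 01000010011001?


XOR: 10010011110111
Count of 1s: 9

9


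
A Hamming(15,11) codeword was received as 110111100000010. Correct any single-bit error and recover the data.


Syndrome = 13: error at position 13

Data: 01110000110 (corrected bit 13)


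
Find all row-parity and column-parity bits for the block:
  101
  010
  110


Row parities: 010
Column parities: 001

Row P: 010, Col P: 001, Corner: 1


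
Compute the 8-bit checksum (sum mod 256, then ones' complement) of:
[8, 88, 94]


Sum = 190 mod 256 = 190
Complement = 65

65


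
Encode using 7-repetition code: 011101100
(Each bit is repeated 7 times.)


Each bit -> 7 copies

000000011111111111111111111100000001111111111111100000000000000


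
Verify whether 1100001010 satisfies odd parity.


Number of 1s: 4

No, parity error (4 ones)


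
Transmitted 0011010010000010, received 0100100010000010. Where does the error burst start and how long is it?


XOR: 0111110000000000

Burst at position 1, length 5


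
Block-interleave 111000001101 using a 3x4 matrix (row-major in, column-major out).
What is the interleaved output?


Matrix:
  1110
  0000
  1101
Read columns: 101101100001

101101100001


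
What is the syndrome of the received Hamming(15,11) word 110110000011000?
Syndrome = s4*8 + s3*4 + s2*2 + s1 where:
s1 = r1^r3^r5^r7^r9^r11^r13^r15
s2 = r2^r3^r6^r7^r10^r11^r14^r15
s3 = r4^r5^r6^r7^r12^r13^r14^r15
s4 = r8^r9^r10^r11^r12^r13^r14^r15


s1=1, s2=0, s3=1, s4=0

Syndrome = 5 (error at position 5)


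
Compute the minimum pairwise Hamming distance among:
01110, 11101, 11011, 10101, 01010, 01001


Comparing all pairs, minimum distance: 1
Can detect 0 errors, correct 0 errors

1


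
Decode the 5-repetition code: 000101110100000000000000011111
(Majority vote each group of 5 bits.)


Groups: 00010, 11101, 00000, 00000, 00000, 11111
Majority votes: 010001

010001


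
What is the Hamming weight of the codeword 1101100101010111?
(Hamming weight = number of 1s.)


Counting 1s in 1101100101010111

10


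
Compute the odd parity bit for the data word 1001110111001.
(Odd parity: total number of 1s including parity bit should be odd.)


Number of 1s in data: 8
Parity bit: 1

1


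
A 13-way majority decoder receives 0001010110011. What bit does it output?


Ones: 6 out of 13
Threshold: 7

0 (6/13 voted 1)


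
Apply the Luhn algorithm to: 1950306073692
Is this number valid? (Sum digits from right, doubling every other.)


Luhn sum = 54
54 mod 10 = 4

Invalid (Luhn sum mod 10 = 4)


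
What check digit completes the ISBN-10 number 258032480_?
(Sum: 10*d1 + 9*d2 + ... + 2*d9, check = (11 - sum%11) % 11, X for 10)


Weighted sum: 197
197 mod 11 = 10

Check digit: 1


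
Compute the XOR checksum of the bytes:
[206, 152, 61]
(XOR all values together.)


XOR chain: 206 ^ 152 ^ 61 = 107

107


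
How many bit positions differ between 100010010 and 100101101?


XOR: 000111111
Count of 1s: 6

6


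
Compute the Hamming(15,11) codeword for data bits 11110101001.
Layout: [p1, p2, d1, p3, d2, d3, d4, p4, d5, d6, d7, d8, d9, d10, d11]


Parity bits: p1=0, p2=1, p3=1, p4=1

011111110101001


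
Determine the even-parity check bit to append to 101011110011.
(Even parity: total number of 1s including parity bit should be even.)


Number of 1s in data: 8
Parity bit: 0

0


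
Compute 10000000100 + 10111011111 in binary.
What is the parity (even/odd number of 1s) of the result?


10000000100 = 1028
10111011111 = 1503
Sum = 2531 = 100111100011
1s count = 7

odd parity (7 ones in 100111100011)


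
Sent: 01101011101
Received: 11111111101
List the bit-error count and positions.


XOR: 10010100000

3 error(s) at position(s): 0, 3, 5


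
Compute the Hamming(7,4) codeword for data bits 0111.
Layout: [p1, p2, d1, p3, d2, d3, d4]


Parity bits: p1=0, p2=0, p3=1

0001111


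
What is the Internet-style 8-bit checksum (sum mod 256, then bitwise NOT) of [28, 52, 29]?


Sum = 109 mod 256 = 109
Complement = 146

146


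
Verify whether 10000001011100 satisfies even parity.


Number of 1s: 5

No, parity error (5 ones)


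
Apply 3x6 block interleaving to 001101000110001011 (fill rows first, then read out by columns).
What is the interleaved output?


Matrix:
  001101
  000110
  001011
Read columns: 000000101110011101

000000101110011101


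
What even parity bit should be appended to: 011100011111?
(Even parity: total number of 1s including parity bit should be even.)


Number of 1s in data: 8
Parity bit: 0

0


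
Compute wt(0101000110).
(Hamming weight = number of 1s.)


Counting 1s in 0101000110

4


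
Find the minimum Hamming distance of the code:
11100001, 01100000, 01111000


Comparing all pairs, minimum distance: 2
Can detect 1 errors, correct 0 errors

2


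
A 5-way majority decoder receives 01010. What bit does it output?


Ones: 2 out of 5
Threshold: 3

0 (2/5 voted 1)


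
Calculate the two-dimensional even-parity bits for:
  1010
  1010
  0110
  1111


Row parities: 0000
Column parities: 1001

Row P: 0000, Col P: 1001, Corner: 0


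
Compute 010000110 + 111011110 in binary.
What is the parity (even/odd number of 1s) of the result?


010000110 = 134
111011110 = 478
Sum = 612 = 1001100100
1s count = 4

even parity (4 ones in 1001100100)
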